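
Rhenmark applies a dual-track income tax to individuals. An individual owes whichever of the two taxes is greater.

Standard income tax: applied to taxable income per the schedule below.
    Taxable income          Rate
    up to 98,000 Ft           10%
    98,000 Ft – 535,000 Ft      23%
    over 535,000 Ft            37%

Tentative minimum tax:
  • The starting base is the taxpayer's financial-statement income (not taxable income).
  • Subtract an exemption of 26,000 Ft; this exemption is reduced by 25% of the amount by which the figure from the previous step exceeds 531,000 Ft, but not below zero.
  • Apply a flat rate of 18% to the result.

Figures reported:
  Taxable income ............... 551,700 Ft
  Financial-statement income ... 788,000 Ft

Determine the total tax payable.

141,840 Ft

Tentative minimum tax:
  Base (financial-statement income): 788,000 Ft
  Exemption: 25% × (788,000 Ft − 531,000 Ft) = 64,250 Ft ≥ 26,000 Ft, so the exemption is fully phased out
  Base: 788,000 Ft − 0 Ft = 788,000 Ft
  788,000 Ft × 18% = 141,840 Ft

Standard income tax:
  98,000 Ft × 10% = 9,800 Ft
  437,000 Ft × 23% = 100,510 Ft
  16,700 Ft × 37% = 6,179 Ft
  → 116,489 Ft

141,840 Ft > 116,489 Ft, so the tentative minimum tax is the binding amount.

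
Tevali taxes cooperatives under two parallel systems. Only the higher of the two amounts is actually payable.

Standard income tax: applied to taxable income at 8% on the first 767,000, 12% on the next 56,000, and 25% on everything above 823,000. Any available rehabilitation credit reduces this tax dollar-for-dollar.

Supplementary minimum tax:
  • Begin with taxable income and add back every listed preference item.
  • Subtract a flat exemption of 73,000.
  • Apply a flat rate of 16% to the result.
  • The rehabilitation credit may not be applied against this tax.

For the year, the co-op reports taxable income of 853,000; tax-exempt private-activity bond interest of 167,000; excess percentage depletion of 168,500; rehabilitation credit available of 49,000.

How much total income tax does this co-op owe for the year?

178,480

Standard income tax:
  767,000 × 8% = 61,360
  56,000 × 12% = 6,720
  30,000 × 25% = 7,500
  → 75,580
  Less rehabilitation credit 49,000 → 26,580

Supplementary minimum tax:
  Adjusted income: 853,000 + 167,000 + 168,500 = 1,188,500
  Less exemption 73,000 → base 1,115,500
  1,115,500 × 16% = 178,480

178,480 > 26,580, so the supplementary minimum tax is the binding amount.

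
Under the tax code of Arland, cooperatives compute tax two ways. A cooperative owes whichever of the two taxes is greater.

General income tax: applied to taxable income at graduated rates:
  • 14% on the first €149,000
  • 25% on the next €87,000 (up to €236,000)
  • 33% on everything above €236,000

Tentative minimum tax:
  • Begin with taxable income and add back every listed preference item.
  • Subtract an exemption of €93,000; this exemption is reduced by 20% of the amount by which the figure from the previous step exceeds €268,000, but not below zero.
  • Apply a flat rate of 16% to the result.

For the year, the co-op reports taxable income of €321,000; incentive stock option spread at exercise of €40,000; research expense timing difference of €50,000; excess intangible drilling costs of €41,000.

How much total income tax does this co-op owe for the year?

General income tax:
  €149,000 × 14% = €20,860
  €87,000 × 25% = €21,750
  €85,000 × 33% = €28,050
  → €70,660

Tentative minimum tax:
  Adjusted income: €321,000 + €40,000 + €50,000 + €41,000 = €452,000
  Exemption: €93,000 − 20% × (€452,000 − €268,000) = €93,000 − €36,800 = €56,200
  Base: €452,000 − €56,200 = €395,800
  €395,800 × 16% = €63,328

€70,660 > €63,328, so the general income tax governs.

€70,660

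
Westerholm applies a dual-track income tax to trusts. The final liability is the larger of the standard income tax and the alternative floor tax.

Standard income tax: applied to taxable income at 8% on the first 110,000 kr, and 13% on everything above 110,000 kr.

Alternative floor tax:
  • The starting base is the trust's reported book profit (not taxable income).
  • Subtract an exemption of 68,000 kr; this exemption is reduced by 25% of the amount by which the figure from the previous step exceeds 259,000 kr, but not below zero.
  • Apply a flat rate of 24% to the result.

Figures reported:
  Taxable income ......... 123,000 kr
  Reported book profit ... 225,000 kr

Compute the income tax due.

Standard income tax:
  110,000 kr × 8% = 8,800 kr
  13,000 kr × 13% = 1,690 kr
  → 10,490 kr

Alternative floor tax:
  Base (reported book profit): 225,000 kr
  Exemption: 225,000 kr ≤ 259,000 kr, so full 68,000 kr applies
  Base: 225,000 kr − 68,000 kr = 157,000 kr
  157,000 kr × 24% = 37,680 kr

37,680 kr > 10,490 kr, so the alternative floor tax is the binding amount.

37,680 kr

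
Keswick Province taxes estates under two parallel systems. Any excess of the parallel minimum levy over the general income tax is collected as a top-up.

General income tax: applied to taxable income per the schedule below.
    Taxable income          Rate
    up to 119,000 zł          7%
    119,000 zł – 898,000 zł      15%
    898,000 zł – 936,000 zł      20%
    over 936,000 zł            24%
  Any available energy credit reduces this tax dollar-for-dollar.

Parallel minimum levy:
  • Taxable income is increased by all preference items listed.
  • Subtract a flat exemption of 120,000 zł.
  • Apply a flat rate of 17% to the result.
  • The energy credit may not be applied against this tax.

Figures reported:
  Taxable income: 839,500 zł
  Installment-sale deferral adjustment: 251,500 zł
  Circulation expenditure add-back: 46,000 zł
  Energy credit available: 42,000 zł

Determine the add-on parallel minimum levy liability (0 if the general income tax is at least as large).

98,485 zł

General income tax:
  119,000 zł × 7% = 8,330 zł
  720,500 zł × 15% = 108,075 zł
  → 116,405 zł
  Less energy credit 42,000 zł → 74,405 zł

Parallel minimum levy:
  Adjusted income: 839,500 zł + 251,500 zł + 46,000 zł = 1,137,000 zł
  Less exemption 120,000 zł → base 1,017,000 zł
  1,017,000 zł × 17% = 172,890 zł

Excess of parallel minimum levy over general income tax: 172,890 zł − 74,405 zł = 98,485 zł.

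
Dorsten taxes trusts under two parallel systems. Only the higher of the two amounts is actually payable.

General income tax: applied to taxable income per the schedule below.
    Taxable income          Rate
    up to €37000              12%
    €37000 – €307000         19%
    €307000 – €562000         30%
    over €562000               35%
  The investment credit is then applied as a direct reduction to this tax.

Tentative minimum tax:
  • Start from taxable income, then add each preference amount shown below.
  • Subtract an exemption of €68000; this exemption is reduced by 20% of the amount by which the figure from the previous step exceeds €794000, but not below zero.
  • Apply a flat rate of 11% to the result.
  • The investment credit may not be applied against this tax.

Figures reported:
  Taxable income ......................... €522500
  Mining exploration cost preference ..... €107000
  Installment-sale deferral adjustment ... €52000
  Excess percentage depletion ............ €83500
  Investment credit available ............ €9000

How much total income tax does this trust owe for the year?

€111390

General income tax:
  €37000 × 12% = €4440
  €270000 × 19% = €51300
  €215500 × 30% = €64650
  → €120390
  Less investment credit €9000 → €111390

Tentative minimum tax:
  Adjusted income: €522500 + €107000 + €52000 + €83500 = €765000
  Exemption: €765000 ≤ €794000, so full €68000 applies
  Base: €765000 − €68000 = €697000
  €697000 × 11% = €76670

€111390 > €76670, so the general income tax governs.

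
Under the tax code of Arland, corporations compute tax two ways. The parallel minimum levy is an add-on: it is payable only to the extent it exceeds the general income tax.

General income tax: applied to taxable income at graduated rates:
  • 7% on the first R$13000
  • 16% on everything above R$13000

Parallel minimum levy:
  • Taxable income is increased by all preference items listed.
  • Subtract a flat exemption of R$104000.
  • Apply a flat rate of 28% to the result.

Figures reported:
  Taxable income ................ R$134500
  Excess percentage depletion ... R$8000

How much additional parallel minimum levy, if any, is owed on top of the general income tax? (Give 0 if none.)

R$0

Parallel minimum levy:
  Adjusted income: R$134500 + R$8000 = R$142500
  Less exemption R$104000 → base R$38500
  R$38500 × 28% = R$10780

General income tax:
  R$13000 × 7% = R$910
  R$121500 × 16% = R$19440
  → R$20350

R$10780 ≤ R$20350, so no add-on is due.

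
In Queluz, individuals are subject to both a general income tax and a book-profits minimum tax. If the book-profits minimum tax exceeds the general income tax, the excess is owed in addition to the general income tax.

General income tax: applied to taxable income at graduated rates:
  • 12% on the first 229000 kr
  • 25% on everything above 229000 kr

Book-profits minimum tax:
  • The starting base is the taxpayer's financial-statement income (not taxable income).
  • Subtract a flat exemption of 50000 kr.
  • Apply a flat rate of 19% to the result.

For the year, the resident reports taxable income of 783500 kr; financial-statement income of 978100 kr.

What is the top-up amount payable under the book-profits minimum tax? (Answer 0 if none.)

Book-profits minimum tax:
  Base (financial-statement income): 978100 kr
  Less exemption 50000 kr → base 928100 kr
  928100 kr × 19% = 176339 kr

General income tax:
  229000 kr × 12% = 27480 kr
  554500 kr × 25% = 138625 kr
  → 166105 kr

Excess of book-profits minimum tax over general income tax: 176339 kr − 166105 kr = 10234 kr.

10234 kr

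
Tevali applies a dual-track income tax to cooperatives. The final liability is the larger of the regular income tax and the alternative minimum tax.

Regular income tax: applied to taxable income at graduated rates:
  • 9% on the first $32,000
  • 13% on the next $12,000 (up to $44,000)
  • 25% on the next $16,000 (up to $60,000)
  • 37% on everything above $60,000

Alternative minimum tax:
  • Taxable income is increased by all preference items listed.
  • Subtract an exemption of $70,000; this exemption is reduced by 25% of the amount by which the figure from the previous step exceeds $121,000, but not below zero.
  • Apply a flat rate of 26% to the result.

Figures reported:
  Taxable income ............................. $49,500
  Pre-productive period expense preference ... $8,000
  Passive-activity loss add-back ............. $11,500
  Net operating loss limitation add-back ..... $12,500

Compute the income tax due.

$5,815

Alternative minimum tax:
  Adjusted income: $49,500 + $8,000 + $11,500 + $12,500 = $81,500
  Exemption: $81,500 ≤ $121,000, so full $70,000 applies
  Base: $81,500 − $70,000 = $11,500
  $11,500 × 26% = $2,990

Regular income tax:
  $32,000 × 9% = $2,880
  $12,000 × 13% = $1,560
  $5,500 × 25% = $1,375
  → $5,815

$5,815 > $2,990, so the regular income tax governs.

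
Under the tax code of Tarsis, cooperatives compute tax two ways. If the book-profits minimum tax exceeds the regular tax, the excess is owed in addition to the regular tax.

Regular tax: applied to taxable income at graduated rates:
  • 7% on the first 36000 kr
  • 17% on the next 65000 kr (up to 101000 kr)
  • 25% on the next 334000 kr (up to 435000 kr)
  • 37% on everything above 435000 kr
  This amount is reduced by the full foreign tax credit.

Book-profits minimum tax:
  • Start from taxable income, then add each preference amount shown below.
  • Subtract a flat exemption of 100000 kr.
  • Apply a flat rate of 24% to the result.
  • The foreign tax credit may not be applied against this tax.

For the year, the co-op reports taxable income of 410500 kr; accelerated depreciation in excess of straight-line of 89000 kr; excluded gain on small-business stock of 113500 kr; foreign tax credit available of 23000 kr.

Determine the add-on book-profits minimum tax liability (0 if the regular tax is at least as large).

55175 kr

Regular tax:
  36000 kr × 7% = 2520 kr
  65000 kr × 17% = 11050 kr
  309500 kr × 25% = 77375 kr
  → 90945 kr
  Less foreign tax credit 23000 kr → 67945 kr

Book-profits minimum tax:
  Adjusted income: 410500 kr + 89000 kr + 113500 kr = 613000 kr
  Less exemption 100000 kr → base 513000 kr
  513000 kr × 24% = 123120 kr

Excess of book-profits minimum tax over regular tax: 123120 kr − 67945 kr = 55175 kr.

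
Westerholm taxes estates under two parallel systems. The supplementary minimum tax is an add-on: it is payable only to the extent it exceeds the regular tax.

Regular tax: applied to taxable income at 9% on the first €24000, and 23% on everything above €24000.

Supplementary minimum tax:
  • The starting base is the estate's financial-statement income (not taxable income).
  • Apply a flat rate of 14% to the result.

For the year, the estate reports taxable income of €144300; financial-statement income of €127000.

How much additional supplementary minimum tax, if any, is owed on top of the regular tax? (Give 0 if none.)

€0

Supplementary minimum tax:
  Base (financial-statement income): €127000
  €127000 × 14% = €17780

Regular tax:
  €24000 × 9% = €2160
  €120300 × 23% = €27669
  → €29829

€17780 ≤ €29829, so no add-on is due.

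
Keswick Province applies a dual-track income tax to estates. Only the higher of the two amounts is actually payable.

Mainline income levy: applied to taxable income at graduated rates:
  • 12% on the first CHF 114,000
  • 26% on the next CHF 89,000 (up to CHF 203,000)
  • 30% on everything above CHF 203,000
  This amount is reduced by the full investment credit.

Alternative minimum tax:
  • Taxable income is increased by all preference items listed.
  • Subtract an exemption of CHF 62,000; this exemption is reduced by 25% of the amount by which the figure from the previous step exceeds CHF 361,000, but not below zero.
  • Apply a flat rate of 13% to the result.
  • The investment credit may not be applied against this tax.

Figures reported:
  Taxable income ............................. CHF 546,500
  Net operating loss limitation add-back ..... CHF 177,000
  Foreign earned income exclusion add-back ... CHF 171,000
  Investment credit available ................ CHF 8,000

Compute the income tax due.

CHF 131,870

Alternative minimum tax:
  Adjusted income: CHF 546,500 + CHF 177,000 + CHF 171,000 = CHF 894,500
  Exemption: 25% × (CHF 894,500 − CHF 361,000) = CHF 133,375 ≥ CHF 62,000, so the exemption is fully phased out
  Base: CHF 894,500 − CHF 0 = CHF 894,500
  CHF 894,500 × 13% = CHF 116,285

Mainline income levy:
  CHF 114,000 × 12% = CHF 13,680
  CHF 89,000 × 26% = CHF 23,140
  CHF 343,500 × 30% = CHF 103,050
  → CHF 139,870
  Less investment credit CHF 8,000 → CHF 131,870

CHF 131,870 > CHF 116,285, so the mainline income levy governs.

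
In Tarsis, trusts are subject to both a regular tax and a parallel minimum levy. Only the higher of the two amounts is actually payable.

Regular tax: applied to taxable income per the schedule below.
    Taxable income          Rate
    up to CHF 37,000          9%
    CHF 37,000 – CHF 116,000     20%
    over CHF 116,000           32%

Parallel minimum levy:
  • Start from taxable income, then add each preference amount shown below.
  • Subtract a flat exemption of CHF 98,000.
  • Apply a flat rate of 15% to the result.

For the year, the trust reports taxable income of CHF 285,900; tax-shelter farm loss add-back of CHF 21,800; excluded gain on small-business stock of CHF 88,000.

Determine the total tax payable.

Parallel minimum levy:
  Adjusted income: CHF 285,900 + CHF 21,800 + CHF 88,000 = CHF 395,700
  Less exemption CHF 98,000 → base CHF 297,700
  CHF 297,700 × 15% = CHF 44,655

Regular tax:
  CHF 37,000 × 9% = CHF 3,330
  CHF 79,000 × 20% = CHF 15,800
  CHF 169,900 × 32% = CHF 54,368
  → CHF 73,498

CHF 73,498 > CHF 44,655, so the regular tax governs.

CHF 73,498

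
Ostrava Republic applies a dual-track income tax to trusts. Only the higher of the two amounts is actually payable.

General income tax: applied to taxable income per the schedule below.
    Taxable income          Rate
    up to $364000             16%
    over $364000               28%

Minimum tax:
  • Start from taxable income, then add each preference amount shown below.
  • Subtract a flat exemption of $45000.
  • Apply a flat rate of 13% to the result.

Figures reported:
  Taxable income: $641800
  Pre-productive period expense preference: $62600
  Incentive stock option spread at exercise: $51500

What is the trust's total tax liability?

Minimum tax:
  Adjusted income: $641800 + $62600 + $51500 = $755900
  Less exemption $45000 → base $710900
  $710900 × 13% = $92417

General income tax:
  $364000 × 16% = $58240
  $277800 × 28% = $77784
  → $136024

$136024 > $92417, so the general income tax governs.

$136024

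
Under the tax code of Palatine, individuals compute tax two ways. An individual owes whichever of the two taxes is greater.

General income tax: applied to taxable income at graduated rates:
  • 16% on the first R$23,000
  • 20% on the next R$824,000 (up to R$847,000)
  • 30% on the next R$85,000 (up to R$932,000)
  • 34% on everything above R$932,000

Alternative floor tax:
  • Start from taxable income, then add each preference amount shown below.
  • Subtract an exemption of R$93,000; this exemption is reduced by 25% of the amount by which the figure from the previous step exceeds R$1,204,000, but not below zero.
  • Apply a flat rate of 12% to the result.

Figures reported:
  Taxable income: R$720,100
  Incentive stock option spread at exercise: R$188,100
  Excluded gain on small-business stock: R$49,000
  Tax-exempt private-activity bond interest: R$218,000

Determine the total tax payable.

R$143,100

Alternative floor tax:
  Adjusted income: R$720,100 + R$188,100 + R$49,000 + R$218,000 = R$1,175,200
  Exemption: R$1,175,200 ≤ R$1,204,000, so full R$93,000 applies
  Base: R$1,175,200 − R$93,000 = R$1,082,200
  R$1,082,200 × 12% = R$129,864

General income tax:
  R$23,000 × 16% = R$3,680
  R$697,100 × 20% = R$139,420
  → R$143,100

R$143,100 > R$129,864, so the general income tax governs.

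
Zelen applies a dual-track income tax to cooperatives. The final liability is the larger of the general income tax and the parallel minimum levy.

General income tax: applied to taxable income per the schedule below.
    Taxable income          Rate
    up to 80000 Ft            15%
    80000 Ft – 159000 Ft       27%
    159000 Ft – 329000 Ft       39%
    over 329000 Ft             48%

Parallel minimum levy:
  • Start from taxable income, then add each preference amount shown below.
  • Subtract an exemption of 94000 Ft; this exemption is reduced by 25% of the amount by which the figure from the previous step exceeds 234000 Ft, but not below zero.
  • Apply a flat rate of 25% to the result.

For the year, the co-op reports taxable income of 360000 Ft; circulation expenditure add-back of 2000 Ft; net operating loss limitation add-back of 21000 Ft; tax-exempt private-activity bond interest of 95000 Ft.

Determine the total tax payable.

General income tax:
  80000 Ft × 15% = 12000 Ft
  79000 Ft × 27% = 21330 Ft
  170000 Ft × 39% = 66300 Ft
  31000 Ft × 48% = 14880 Ft
  → 114510 Ft

Parallel minimum levy:
  Adjusted income: 360000 Ft + 2000 Ft + 21000 Ft + 95000 Ft = 478000 Ft
  Exemption: 94000 Ft − 25% × (478000 Ft − 234000 Ft) = 94000 Ft − 61000 Ft = 33000 Ft
  Base: 478000 Ft − 33000 Ft = 445000 Ft
  445000 Ft × 25% = 111250 Ft

114510 Ft > 111250 Ft, so the general income tax governs.

114510 Ft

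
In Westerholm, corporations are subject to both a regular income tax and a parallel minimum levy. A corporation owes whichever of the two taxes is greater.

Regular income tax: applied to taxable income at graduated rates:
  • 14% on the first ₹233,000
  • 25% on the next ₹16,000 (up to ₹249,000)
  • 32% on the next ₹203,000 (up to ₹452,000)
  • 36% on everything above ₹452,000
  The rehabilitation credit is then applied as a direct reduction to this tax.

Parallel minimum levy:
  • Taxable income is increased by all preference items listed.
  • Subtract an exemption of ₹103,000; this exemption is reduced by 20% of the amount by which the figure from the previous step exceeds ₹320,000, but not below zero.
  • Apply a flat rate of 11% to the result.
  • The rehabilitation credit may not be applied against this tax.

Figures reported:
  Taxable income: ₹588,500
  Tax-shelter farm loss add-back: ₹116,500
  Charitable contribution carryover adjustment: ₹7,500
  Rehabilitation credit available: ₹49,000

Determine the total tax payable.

₹101,720

Parallel minimum levy:
  Adjusted income: ₹588,500 + ₹116,500 + ₹7,500 = ₹712,500
  Exemption: ₹103,000 − 20% × (₹712,500 − ₹320,000) = ₹103,000 − ₹78,500 = ₹24,500
  Base: ₹712,500 − ₹24,500 = ₹688,000
  ₹688,000 × 11% = ₹75,680

Regular income tax:
  ₹233,000 × 14% = ₹32,620
  ₹16,000 × 25% = ₹4,000
  ₹203,000 × 32% = ₹64,960
  ₹136,500 × 36% = ₹49,140
  → ₹150,720
  Less rehabilitation credit ₹49,000 → ₹101,720

₹101,720 > ₹75,680, so the regular income tax governs.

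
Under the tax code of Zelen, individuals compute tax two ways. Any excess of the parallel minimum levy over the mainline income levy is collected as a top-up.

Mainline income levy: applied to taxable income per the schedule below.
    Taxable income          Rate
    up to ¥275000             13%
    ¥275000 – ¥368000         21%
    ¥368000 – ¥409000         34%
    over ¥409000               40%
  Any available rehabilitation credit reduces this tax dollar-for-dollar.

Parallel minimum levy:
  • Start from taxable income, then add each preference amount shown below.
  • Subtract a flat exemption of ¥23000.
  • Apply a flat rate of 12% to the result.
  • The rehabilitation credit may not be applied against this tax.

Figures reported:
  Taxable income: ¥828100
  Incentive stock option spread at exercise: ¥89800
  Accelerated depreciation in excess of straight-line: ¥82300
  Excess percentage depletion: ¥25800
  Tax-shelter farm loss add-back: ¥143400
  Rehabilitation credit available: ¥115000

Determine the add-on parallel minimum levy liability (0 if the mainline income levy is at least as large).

¥15708

Mainline income levy:
  ¥275000 × 13% = ¥35750
  ¥93000 × 21% = ¥19530
  ¥41000 × 34% = ¥13940
  ¥419100 × 40% = ¥167640
  → ¥236860
  Less rehabilitation credit ¥115000 → ¥121860

Parallel minimum levy:
  Adjusted income: ¥828100 + ¥89800 + ¥82300 + ¥25800 + ¥143400 = ¥1169400
  Less exemption ¥23000 → base ¥1146400
  ¥1146400 × 12% = ¥137568

Excess of parallel minimum levy over mainline income levy: ¥137568 − ¥121860 = ¥15708.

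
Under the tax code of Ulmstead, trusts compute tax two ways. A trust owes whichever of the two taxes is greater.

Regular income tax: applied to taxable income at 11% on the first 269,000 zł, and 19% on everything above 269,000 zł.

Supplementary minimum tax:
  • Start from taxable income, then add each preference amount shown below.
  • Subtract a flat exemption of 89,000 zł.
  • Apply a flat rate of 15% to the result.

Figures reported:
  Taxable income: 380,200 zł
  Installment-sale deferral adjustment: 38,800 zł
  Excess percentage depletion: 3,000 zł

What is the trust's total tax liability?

Supplementary minimum tax:
  Adjusted income: 380,200 zł + 38,800 zł + 3,000 zł = 422,000 zł
  Less exemption 89,000 zł → base 333,000 zł
  333,000 zł × 15% = 49,950 zł

Regular income tax:
  269,000 zł × 11% = 29,590 zł
  111,200 zł × 19% = 21,128 zł
  → 50,718 zł

50,718 zł > 49,950 zł, so the regular income tax governs.

50,718 zł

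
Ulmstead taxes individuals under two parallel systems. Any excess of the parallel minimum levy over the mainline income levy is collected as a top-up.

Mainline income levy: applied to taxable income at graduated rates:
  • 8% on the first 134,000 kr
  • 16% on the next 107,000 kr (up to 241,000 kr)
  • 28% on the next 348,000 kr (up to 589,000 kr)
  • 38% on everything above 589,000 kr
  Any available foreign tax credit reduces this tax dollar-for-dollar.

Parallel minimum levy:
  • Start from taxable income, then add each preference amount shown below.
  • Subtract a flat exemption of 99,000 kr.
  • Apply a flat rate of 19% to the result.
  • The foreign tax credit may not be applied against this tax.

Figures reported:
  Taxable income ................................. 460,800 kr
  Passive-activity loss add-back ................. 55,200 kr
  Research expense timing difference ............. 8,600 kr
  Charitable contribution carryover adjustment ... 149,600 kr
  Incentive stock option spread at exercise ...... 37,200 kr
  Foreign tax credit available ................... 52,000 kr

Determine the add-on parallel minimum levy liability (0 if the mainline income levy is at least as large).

78,972 kr

Parallel minimum levy:
  Adjusted income: 460,800 kr + 55,200 kr + 8,600 kr + 149,600 kr + 37,200 kr = 711,400 kr
  Less exemption 99,000 kr → base 612,400 kr
  612,400 kr × 19% = 116,356 kr

Mainline income levy:
  134,000 kr × 8% = 10,720 kr
  107,000 kr × 16% = 17,120 kr
  219,800 kr × 28% = 61,544 kr
  → 89,384 kr
  Less foreign tax credit 52,000 kr → 37,384 kr

Excess of parallel minimum levy over mainline income levy: 116,356 kr − 37,384 kr = 78,972 kr.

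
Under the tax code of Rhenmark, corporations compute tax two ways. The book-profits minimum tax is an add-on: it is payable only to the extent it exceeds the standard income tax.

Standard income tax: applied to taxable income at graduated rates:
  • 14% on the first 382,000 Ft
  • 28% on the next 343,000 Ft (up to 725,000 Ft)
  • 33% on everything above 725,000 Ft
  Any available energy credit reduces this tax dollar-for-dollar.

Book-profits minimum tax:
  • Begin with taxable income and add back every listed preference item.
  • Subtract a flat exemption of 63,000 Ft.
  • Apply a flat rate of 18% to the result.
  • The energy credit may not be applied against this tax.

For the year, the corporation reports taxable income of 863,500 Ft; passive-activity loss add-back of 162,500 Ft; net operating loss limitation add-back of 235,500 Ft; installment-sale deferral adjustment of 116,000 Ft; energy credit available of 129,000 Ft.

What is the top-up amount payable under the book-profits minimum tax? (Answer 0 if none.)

Standard income tax:
  382,000 Ft × 14% = 53,480 Ft
  343,000 Ft × 28% = 96,040 Ft
  138,500 Ft × 33% = 45,705 Ft
  → 195,225 Ft
  Less energy credit 129,000 Ft → 66,225 Ft

Book-profits minimum tax:
  Adjusted income: 863,500 Ft + 162,500 Ft + 235,500 Ft + 116,000 Ft = 1,377,500 Ft
  Less exemption 63,000 Ft → base 1,314,500 Ft
  1,314,500 Ft × 18% = 236,610 Ft

Excess of book-profits minimum tax over standard income tax: 236,610 Ft − 66,225 Ft = 170,385 Ft.

170,385 Ft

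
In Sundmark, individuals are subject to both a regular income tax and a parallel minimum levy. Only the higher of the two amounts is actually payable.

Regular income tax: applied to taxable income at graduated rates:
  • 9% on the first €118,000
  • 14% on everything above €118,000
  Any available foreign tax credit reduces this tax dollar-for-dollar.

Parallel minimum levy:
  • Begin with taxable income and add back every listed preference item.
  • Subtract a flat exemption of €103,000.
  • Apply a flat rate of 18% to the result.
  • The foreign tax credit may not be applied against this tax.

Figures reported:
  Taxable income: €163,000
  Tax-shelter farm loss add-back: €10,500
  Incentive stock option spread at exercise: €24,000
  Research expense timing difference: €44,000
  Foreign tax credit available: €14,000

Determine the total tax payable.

Parallel minimum levy:
  Adjusted income: €163,000 + €10,500 + €24,000 + €44,000 = €241,500
  Less exemption €103,000 → base €138,500
  €138,500 × 18% = €24,930

Regular income tax:
  €118,000 × 9% = €10,620
  €45,000 × 14% = €6,300
  → €16,920
  Less foreign tax credit €14,000 → €2,920

€24,930 > €2,920, so the parallel minimum levy is the binding amount.

€24,930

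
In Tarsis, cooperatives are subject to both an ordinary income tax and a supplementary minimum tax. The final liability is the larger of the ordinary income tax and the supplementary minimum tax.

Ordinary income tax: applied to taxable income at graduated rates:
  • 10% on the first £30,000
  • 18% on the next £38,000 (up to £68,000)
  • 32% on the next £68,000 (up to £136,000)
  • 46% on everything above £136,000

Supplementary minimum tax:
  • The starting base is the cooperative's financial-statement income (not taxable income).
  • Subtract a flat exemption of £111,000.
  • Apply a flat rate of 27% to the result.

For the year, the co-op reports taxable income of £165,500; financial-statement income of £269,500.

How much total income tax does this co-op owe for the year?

£45,170

Ordinary income tax:
  £30,000 × 10% = £3,000
  £38,000 × 18% = £6,840
  £68,000 × 32% = £21,760
  £29,500 × 46% = £13,570
  → £45,170

Supplementary minimum tax:
  Base (financial-statement income): £269,500
  Less exemption £111,000 → base £158,500
  £158,500 × 27% = £42,795

£45,170 > £42,795, so the ordinary income tax governs.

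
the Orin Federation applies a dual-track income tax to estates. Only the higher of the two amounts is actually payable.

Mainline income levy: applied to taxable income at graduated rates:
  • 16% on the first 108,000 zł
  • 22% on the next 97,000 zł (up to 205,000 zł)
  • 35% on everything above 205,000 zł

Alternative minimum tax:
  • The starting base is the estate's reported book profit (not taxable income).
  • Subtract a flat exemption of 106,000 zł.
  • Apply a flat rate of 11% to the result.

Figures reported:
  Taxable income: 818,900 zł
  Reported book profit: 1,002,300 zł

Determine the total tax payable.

Alternative minimum tax:
  Base (reported book profit): 1,002,300 zł
  Less exemption 106,000 zł → base 896,300 zł
  896,300 zł × 11% = 98,593 zł

Mainline income levy:
  108,000 zł × 16% = 17,280 zł
  97,000 zł × 22% = 21,340 zł
  613,900 zł × 35% = 214,865 zł
  → 253,485 zł

253,485 zł > 98,593 zł, so the mainline income levy governs.

253,485 zł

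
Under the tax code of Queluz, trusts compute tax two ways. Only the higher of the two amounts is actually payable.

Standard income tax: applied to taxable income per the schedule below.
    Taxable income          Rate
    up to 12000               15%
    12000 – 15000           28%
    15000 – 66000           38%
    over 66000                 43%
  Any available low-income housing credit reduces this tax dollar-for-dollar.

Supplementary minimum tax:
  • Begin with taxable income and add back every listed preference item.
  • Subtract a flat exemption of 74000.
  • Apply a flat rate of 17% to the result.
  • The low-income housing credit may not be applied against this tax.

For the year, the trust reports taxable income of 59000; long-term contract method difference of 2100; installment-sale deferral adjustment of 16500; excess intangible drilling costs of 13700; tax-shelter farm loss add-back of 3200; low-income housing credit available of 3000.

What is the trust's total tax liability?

16360

Supplementary minimum tax:
  Adjusted income: 59000 + 2100 + 16500 + 13700 + 3200 = 94500
  Less exemption 74000 → base 20500
  20500 × 17% = 3485

Standard income tax:
  12000 × 15% = 1800
  3000 × 28% = 840
  44000 × 38% = 16720
  → 19360
  Less low-income housing credit 3000 → 16360

16360 > 3485, so the standard income tax governs.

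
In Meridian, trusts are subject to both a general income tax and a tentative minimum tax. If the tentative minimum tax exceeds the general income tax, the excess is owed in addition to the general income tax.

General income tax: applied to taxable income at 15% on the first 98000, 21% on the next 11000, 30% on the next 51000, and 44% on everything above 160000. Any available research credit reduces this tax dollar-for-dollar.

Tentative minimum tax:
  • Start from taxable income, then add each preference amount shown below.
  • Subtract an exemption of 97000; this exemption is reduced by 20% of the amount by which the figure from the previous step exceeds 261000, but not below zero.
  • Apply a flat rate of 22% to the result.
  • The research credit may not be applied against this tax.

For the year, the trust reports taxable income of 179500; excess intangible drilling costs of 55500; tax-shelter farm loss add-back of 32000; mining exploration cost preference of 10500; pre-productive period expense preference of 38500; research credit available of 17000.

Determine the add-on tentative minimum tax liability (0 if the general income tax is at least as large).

26710

General income tax:
  98000 × 15% = 14700
  11000 × 21% = 2310
  51000 × 30% = 15300
  19500 × 44% = 8580
  → 40890
  Less research credit 17000 → 23890

Tentative minimum tax:
  Adjusted income: 179500 + 55500 + 32000 + 10500 + 38500 = 316000
  Exemption: 97000 − 20% × (316000 − 261000) = 97000 − 11000 = 86000
  Base: 316000 − 86000 = 230000
  230000 × 22% = 50600

Excess of tentative minimum tax over general income tax: 50600 − 23890 = 26710.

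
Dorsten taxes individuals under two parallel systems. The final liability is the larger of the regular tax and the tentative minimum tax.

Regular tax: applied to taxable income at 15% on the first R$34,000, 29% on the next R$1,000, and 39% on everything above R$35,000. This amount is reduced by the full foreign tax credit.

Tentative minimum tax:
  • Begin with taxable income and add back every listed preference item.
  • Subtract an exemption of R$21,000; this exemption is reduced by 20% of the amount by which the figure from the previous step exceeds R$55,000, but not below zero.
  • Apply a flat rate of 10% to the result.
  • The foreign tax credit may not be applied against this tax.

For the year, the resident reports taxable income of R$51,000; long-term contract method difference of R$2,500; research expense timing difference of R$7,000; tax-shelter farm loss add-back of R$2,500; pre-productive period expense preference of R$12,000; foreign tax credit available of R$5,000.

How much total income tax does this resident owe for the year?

Regular tax:
  R$34,000 × 15% = R$5,100
  R$1,000 × 29% = R$290
  R$16,000 × 39% = R$6,240
  → R$11,630
  Less foreign tax credit R$5,000 → R$6,630

Tentative minimum tax:
  Adjusted income: R$51,000 + R$2,500 + R$7,000 + R$2,500 + R$12,000 = R$75,000
  Exemption: R$21,000 − 20% × (R$75,000 − R$55,000) = R$21,000 − R$4,000 = R$17,000
  Base: R$75,000 − R$17,000 = R$58,000
  R$58,000 × 10% = R$5,800

R$6,630 > R$5,800, so the regular tax governs.

R$6,630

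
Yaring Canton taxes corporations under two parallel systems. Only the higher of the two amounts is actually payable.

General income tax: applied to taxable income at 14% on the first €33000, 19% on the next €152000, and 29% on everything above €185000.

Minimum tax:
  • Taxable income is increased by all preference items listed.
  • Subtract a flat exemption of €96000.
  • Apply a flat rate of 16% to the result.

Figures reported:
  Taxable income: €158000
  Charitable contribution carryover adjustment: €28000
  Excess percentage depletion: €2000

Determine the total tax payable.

€28370

General income tax:
  €33000 × 14% = €4620
  €125000 × 19% = €23750
  → €28370

Minimum tax:
  Adjusted income: €158000 + €28000 + €2000 = €188000
  Less exemption €96000 → base €92000
  €92000 × 16% = €14720

€28370 > €14720, so the general income tax governs.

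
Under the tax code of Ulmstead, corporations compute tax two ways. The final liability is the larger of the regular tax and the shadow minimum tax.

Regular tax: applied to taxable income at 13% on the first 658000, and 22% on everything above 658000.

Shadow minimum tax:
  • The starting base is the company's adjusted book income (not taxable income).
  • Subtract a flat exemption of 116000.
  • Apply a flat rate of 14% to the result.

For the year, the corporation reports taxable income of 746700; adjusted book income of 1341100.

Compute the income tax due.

Shadow minimum tax:
  Base (adjusted book income): 1341100
  Less exemption 116000 → base 1225100
  1225100 × 14% = 171514

Regular tax:
  658000 × 13% = 85540
  88700 × 22% = 19514
  → 105054

171514 > 105054, so the shadow minimum tax is the binding amount.

171514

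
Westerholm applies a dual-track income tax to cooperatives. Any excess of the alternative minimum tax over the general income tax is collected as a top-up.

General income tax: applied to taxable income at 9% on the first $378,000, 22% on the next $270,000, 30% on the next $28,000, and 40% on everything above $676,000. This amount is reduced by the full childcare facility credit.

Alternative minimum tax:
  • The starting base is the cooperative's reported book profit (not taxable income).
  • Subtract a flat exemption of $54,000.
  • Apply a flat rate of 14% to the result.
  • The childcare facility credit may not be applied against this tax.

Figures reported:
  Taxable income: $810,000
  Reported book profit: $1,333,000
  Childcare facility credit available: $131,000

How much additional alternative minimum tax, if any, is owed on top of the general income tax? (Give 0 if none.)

General income tax:
  $378,000 × 9% = $34,020
  $270,000 × 22% = $59,400
  $28,000 × 30% = $8,400
  $134,000 × 40% = $53,600
  → $155,420
  Less childcare facility credit $131,000 → $24,420

Alternative minimum tax:
  Base (reported book profit): $1,333,000
  Less exemption $54,000 → base $1,279,000
  $1,279,000 × 14% = $179,060

Excess of alternative minimum tax over general income tax: $179,060 − $24,420 = $154,640.

$154,640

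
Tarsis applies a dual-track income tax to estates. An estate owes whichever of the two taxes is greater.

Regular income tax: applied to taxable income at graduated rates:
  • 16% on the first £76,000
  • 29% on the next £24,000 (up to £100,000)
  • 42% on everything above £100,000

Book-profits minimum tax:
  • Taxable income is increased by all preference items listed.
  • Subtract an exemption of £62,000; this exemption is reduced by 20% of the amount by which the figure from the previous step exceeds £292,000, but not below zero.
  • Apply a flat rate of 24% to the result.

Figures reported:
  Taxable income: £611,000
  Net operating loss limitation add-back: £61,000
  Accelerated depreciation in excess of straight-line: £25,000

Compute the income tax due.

Book-profits minimum tax:
  Adjusted income: £611,000 + £61,000 + £25,000 = £697,000
  Exemption: 20% × (£697,000 − £292,000) = £81,000 ≥ £62,000, so the exemption is fully phased out
  Base: £697,000 − £0 = £697,000
  £697,000 × 24% = £167,280

Regular income tax:
  £76,000 × 16% = £12,160
  £24,000 × 29% = £6,960
  £511,000 × 42% = £214,620
  → £233,740

£233,740 > £167,280, so the regular income tax governs.

£233,740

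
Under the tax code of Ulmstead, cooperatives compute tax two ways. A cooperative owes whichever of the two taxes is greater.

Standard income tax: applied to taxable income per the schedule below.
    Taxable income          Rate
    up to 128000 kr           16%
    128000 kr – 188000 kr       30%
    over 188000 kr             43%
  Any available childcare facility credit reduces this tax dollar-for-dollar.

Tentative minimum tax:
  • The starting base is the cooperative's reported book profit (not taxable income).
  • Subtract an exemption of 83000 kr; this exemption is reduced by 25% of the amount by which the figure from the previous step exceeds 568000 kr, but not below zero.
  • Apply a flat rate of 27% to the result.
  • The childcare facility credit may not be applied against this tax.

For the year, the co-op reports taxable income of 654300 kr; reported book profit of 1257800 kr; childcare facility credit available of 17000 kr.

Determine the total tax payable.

339606 kr

Tentative minimum tax:
  Base (reported book profit): 1257800 kr
  Exemption: 25% × (1257800 kr − 568000 kr) = 172450 kr ≥ 83000 kr, so the exemption is fully phased out
  Base: 1257800 kr − 0 kr = 1257800 kr
  1257800 kr × 27% = 339606 kr

Standard income tax:
  128000 kr × 16% = 20480 kr
  60000 kr × 30% = 18000 kr
  466300 kr × 43% = 200509 kr
  → 238989 kr
  Less childcare facility credit 17000 kr → 221989 kr

339606 kr > 221989 kr, so the tentative minimum tax is the binding amount.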